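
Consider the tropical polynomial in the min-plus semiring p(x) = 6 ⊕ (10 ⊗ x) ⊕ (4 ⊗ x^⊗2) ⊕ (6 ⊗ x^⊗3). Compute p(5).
p(5) = 6

A tropical monomial a ⊗ x^⊗i evaluates to a + i · x. Evaluating each term at x = 5:
  Term 0 contributes 6 + 0 · 5 = 6
  Term 1 contributes 10 + 1 · 5 = 15
  Term 2 contributes 4 + 2 · 5 = 14
  Term 3 contributes 6 + 3 · 5 = 21
p(5) = ⊕ of these = min[6, 15, 14, 21] = 6.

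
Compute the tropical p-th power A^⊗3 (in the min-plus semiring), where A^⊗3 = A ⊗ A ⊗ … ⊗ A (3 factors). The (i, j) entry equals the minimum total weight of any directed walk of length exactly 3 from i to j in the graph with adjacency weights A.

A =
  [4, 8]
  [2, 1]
A^⊗3 =
  [11, 10]
  [4, 3]

Each entry (A^⊗3)_ij equals the minimum over all length-3 walks i = v_0 → v_1 → … → v_3 = j of Σ_t A[v_t][v_{t+1}]. For example, for (i, j) = (0, 1) we minimise over 4 possible intermediate vertex sequences; the minimum is 10, attained along the walk 0 → 1 → 1 → 1.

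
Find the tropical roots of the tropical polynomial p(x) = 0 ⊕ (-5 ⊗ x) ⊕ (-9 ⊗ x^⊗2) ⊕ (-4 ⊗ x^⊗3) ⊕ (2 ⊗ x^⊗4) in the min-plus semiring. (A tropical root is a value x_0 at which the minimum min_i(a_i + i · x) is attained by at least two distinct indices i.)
Roots: {-6, -5, 4, 5}

Each tropical root is a break point of the lower envelope of the lines y = a_i + i · x (there are 5 lines, with slopes 0, 1, ..., 4). Only the lines that attain the minimum somewhere contribute to roots; other lines are dominated. Here the surviving (envelope) indices are i = 4, i = 3, i = 2, i = 1, i = 0.
Intersections between consecutive envelope lines give the roots: for adjacent envelope indices i < j the intersection is x = (a_i − a_j) / (j − i). Reading off the sorted break points: {-6, -5, 4, 5}.
Verification: at each break x_0, at least two indices attain the minimum of min_i(a_i + i · x_0).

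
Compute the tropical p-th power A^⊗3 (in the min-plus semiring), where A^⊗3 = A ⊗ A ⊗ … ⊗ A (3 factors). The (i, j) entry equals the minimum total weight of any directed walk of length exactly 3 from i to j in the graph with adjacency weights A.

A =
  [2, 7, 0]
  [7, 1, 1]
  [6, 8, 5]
A^⊗3 =
  [6, 9, 4]
  [8, 3, 3]
  [10, 10, 8]

Each entry (A^⊗3)_ij equals the minimum over all length-3 walks i = v_0 → v_1 → … → v_3 = j of Σ_t A[v_t][v_{t+1}]. For example, for (i, j) = (0, 2) we minimise over 9 possible intermediate vertex sequences; the minimum is 4, attained along the walk 0 → 0 → 0 → 2.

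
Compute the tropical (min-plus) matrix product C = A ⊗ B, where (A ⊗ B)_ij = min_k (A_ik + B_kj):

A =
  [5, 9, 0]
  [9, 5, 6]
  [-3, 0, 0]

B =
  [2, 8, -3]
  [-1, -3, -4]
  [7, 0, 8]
A ⊗ B =
  [7, 0, 2]
  [4, 2, 1]
  [-1, -3, -6]

Apply the min-plus product entry-by-entry:
  C[0][0] = min over k of (A[0][0] + B[0][0] = 5 + 2 = 7, A[0][1] + B[1][0] = 9 + -1 = 8, A[0][2] + B[2][0] = 0 + 7 = 7) = 7 (attained at k = 0)
  C[0][1] = min over k of (A[0][0] + B[0][1] = 5 + 8 = 13, A[0][1] + B[1][1] = 9 + -3 = 6, A[0][2] + B[2][1] = 0 + 0 = 0) = 0 (attained at k = 2)
  C[0][2] = min over k of (A[0][0] + B[0][2] = 5 + -3 = 2, A[0][1] + B[1][2] = 9 + -4 = 5, A[0][2] + B[2][2] = 0 + 8 = 8) = 2 (attained at k = 0)
  C[1][0] = min over k of (A[1][0] + B[0][0] = 9 + 2 = 11, A[1][1] + B[1][0] = 5 + -1 = 4, A[1][2] + B[2][0] = 6 + 7 = 13) = 4 (attained at k = 1)
  C[1][1] = min over k of (A[1][0] + B[0][1] = 9 + 8 = 17, A[1][1] + B[1][1] = 5 + -3 = 2, A[1][2] + B[2][1] = 6 + 0 = 6) = 2 (attained at k = 1)
  C[1][2] = min over k of (A[1][0] + B[0][2] = 9 + -3 = 6, A[1][1] + B[1][2] = 5 + -4 = 1, A[1][2] + B[2][2] = 6 + 8 = 14) = 1 (attained at k = 1)
  C[2][0] = min over k of (A[2][0] + B[0][0] = -3 + 2 = -1, A[2][1] + B[1][0] = 0 + -1 = -1, A[2][2] + B[2][0] = 0 + 7 = 7) = -1 (attained at k = 0)
  C[2][1] = min over k of (A[2][0] + B[0][1] = -3 + 8 = 5, A[2][1] + B[1][1] = 0 + -3 = -3, A[2][2] + B[2][1] = 0 + 0 = 0) = -3 (attained at k = 1)
  C[2][2] = min over k of (A[2][0] + B[0][2] = -3 + -3 = -6, A[2][1] + B[1][2] = 0 + -4 = -4, A[2][2] + B[2][2] = 0 + 8 = 8) = -6 (attained at k = 0)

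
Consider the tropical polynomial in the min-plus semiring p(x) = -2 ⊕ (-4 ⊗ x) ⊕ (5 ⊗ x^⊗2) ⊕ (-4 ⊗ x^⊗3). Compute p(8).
p(8) = -2

A tropical monomial a ⊗ x^⊗i evaluates to a + i · x. Evaluating each term at x = 8:
  Term 0 contributes -2 + 0 · 8 = -2
  Term 1 contributes -4 + 1 · 8 = 4
  Term 2 contributes 5 + 2 · 8 = 21
  Term 3 contributes -4 + 3 · 8 = 20
p(8) = ⊕ of these = min[-2, 4, 21, 20] = -2.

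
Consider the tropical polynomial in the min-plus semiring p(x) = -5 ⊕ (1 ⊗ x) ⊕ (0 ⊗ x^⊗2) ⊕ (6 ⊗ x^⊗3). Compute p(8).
p(8) = -5

A tropical monomial a ⊗ x^⊗i evaluates to a + i · x. Evaluating each term at x = 8:
  Term 0 contributes -5 + 0 · 8 = -5
  Term 1 contributes 1 + 1 · 8 = 9
  Term 2 contributes 0 + 2 · 8 = 16
  Term 3 contributes 6 + 3 · 8 = 30
p(8) = ⊕ of these = min[-5, 9, 16, 30] = -5.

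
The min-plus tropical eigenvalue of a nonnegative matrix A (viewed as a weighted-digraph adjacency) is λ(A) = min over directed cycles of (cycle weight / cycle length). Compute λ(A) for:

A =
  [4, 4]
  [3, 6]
λ(A) = 7/2

Enumerate directed cycles and compute their means (weight / length). Sample:
  cycle 0 → 0: weight = 4, length = 1, mean = 4/1 ≈ 4.000
  cycle 1 → 1: weight = 6, length = 1, mean = 6/1 ≈ 6.000
  cycle 0 → 1 → 0: weight = 7, length = 2, mean = 7/2 ≈ 3.500
  cycle 1 → 0 → 1: weight = 7, length = 2, mean = 7/2 ≈ 3.500
Minimum mean = 3.500, attained e.g. along the cycle 0 → 1 → 0 with weight 7 and length 2. So λ(A) = 7/2 = 7/2.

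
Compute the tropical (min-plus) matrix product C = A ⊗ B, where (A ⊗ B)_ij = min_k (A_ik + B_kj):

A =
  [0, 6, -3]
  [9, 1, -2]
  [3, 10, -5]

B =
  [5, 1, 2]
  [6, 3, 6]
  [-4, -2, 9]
A ⊗ B =
  [-7, -5, 2]
  [-6, -4, 7]
  [-9, -7, 4]

Apply the min-plus product entry-by-entry:
  C[0][0] = min over k of (A[0][0] + B[0][0] = 0 + 5 = 5, A[0][1] + B[1][0] = 6 + 6 = 12, A[0][2] + B[2][0] = -3 + -4 = -7) = -7 (attained at k = 2)
  C[0][1] = min over k of (A[0][0] + B[0][1] = 0 + 1 = 1, A[0][1] + B[1][1] = 6 + 3 = 9, A[0][2] + B[2][1] = -3 + -2 = -5) = -5 (attained at k = 2)
  C[0][2] = min over k of (A[0][0] + B[0][2] = 0 + 2 = 2, A[0][1] + B[1][2] = 6 + 6 = 12, A[0][2] + B[2][2] = -3 + 9 = 6) = 2 (attained at k = 0)
  C[1][0] = min over k of (A[1][0] + B[0][0] = 9 + 5 = 14, A[1][1] + B[1][0] = 1 + 6 = 7, A[1][2] + B[2][0] = -2 + -4 = -6) = -6 (attained at k = 2)
  C[1][1] = min over k of (A[1][0] + B[0][1] = 9 + 1 = 10, A[1][1] + B[1][1] = 1 + 3 = 4, A[1][2] + B[2][1] = -2 + -2 = -4) = -4 (attained at k = 2)
  C[1][2] = min over k of (A[1][0] + B[0][2] = 9 + 2 = 11, A[1][1] + B[1][2] = 1 + 6 = 7, A[1][2] + B[2][2] = -2 + 9 = 7) = 7 (attained at k = 1)
  C[2][0] = min over k of (A[2][0] + B[0][0] = 3 + 5 = 8, A[2][1] + B[1][0] = 10 + 6 = 16, A[2][2] + B[2][0] = -5 + -4 = -9) = -9 (attained at k = 2)
  C[2][1] = min over k of (A[2][0] + B[0][1] = 3 + 1 = 4, A[2][1] + B[1][1] = 10 + 3 = 13, A[2][2] + B[2][1] = -5 + -2 = -7) = -7 (attained at k = 2)
  C[2][2] = min over k of (A[2][0] + B[0][2] = 3 + 2 = 5, A[2][1] + B[1][2] = 10 + 6 = 16, A[2][2] + B[2][2] = -5 + 9 = 4) = 4 (attained at k = 2)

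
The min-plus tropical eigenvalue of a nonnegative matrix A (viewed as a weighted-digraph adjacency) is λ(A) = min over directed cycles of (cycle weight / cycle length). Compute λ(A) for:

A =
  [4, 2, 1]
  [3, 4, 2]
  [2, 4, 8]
λ(A) = 3/2

Enumerate directed cycles and compute their means (weight / length). Sample:
  cycle 0 → 0: weight = 4, length = 1, mean = 4/1 ≈ 4.000
  cycle 1 → 1: weight = 4, length = 1, mean = 4/1 ≈ 4.000
  cycle 2 → 2: weight = 8, length = 1, mean = 8/1 ≈ 8.000
  cycle 0 → 1 → 0: weight = 5, length = 2, mean = 5/2 ≈ 2.500
  cycle 0 → 2 → 0: weight = 3, length = 2, mean = 3/2 ≈ 1.500
  cycle 1 → 0 → 1: weight = 5, length = 2, mean = 5/2 ≈ 2.500
Minimum mean = 1.500, attained e.g. along the cycle 0 → 2 → 0 with weight 3 and length 2. So λ(A) = 3/2 = 3/2.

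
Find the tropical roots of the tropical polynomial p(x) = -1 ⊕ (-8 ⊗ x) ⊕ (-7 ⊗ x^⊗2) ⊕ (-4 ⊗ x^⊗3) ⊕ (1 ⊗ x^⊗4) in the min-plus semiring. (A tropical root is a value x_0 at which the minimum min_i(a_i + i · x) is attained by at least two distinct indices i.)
Roots: {-5, -3, -1, 7}

Each tropical root is a break point of the lower envelope of the lines y = a_i + i · x (there are 5 lines, with slopes 0, 1, ..., 4). Only the lines that attain the minimum somewhere contribute to roots; other lines are dominated. Here the surviving (envelope) indices are i = 4, i = 3, i = 2, i = 1, i = 0.
Intersections between consecutive envelope lines give the roots: for adjacent envelope indices i < j the intersection is x = (a_i − a_j) / (j − i). Reading off the sorted break points: {-5, -3, -1, 7}.
Verification: at each break x_0, at least two indices attain the minimum of min_i(a_i + i · x_0).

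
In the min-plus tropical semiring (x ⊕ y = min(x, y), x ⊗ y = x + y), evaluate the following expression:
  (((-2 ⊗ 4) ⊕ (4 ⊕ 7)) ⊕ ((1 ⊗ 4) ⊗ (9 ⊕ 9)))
(((-2 ⊗ 4) ⊕ (4 ⊕ 7)) ⊕ ((1 ⊗ 4) ⊗ (9 ⊕ 9))) = 2

Expand innermost to outermost. Recall ⊕ takes the minimum of its arguments and ⊗ takes their sum. Working out the expression (((-2 ⊗ 4) ⊕ (4 ⊕ 7)) ⊕ ((1 ⊗ 4) ⊗ (9 ⊕ 9))) gives 2.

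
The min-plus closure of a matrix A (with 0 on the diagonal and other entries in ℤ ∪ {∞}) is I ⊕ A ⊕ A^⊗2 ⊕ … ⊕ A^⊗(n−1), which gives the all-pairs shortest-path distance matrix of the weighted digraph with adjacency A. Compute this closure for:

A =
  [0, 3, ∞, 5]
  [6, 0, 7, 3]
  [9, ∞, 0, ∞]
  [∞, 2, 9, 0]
Closure =
  [0, 3, 10, 5]
  [6, 0, 7, 3]
  [9, 12, 0, 14]
  [8, 2, 9, 0]

This is the Floyd-Warshall all-pairs shortest-path computation. For each intermediate vertex k = 0, 1, …, 3, update dist[i][j] ← min(dist[i][j], dist[i][k] + dist[k][j]). The final matrix gives, for each (i, j), the minimum total weight of any directed path from i to j (possibly empty when i = j).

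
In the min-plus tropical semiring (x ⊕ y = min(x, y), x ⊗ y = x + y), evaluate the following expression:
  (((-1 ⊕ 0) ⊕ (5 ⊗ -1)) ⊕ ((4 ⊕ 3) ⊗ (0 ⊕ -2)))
(((-1 ⊕ 0) ⊕ (5 ⊗ -1)) ⊕ ((4 ⊕ 3) ⊗ (0 ⊕ -2))) = -1

Expand innermost to outermost. Recall ⊕ takes the minimum of its arguments and ⊗ takes their sum. Working out the expression (((-1 ⊕ 0) ⊕ (5 ⊗ -1)) ⊕ ((4 ⊕ 3) ⊗ (0 ⊕ -2))) gives -1.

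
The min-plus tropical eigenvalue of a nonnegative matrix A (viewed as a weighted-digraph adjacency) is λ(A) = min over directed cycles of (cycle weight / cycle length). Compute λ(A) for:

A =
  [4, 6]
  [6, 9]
λ(A) = 4

Enumerate directed cycles and compute their means (weight / length). Sample:
  cycle 0 → 0: weight = 4, length = 1, mean = 4/1 ≈ 4.000
  cycle 1 → 1: weight = 9, length = 1, mean = 9/1 ≈ 9.000
  cycle 0 → 1 → 0: weight = 12, length = 2, mean = 12/2 ≈ 6.000
  cycle 1 → 0 → 1: weight = 12, length = 2, mean = 12/2 ≈ 6.000
Minimum mean = 4.000, attained e.g. along the cycle 0 → 0 with weight 4 and length 1. So λ(A) = 4/1 = 4.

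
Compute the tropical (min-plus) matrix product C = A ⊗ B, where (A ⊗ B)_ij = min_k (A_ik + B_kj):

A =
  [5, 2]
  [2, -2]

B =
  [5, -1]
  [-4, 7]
A ⊗ B =
  [-2, 4]
  [-6, 1]

Apply the min-plus product entry-by-entry:
  C[0][0] = min over k of (A[0][0] + B[0][0] = 5 + 5 = 10, A[0][1] + B[1][0] = 2 + -4 = -2) = -2 (attained at k = 1)
  C[0][1] = min over k of (A[0][0] + B[0][1] = 5 + -1 = 4, A[0][1] + B[1][1] = 2 + 7 = 9) = 4 (attained at k = 0)
  C[1][0] = min over k of (A[1][0] + B[0][0] = 2 + 5 = 7, A[1][1] + B[1][0] = -2 + -4 = -6) = -6 (attained at k = 1)
  C[1][1] = min over k of (A[1][0] + B[0][1] = 2 + -1 = 1, A[1][1] + B[1][1] = -2 + 7 = 5) = 1 (attained at k = 0)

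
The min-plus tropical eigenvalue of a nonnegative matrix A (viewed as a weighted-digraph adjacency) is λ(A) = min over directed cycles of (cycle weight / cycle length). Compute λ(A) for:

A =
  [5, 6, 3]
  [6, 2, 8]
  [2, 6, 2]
λ(A) = 2

Enumerate directed cycles and compute their means (weight / length). Sample:
  cycle 0 → 0: weight = 5, length = 1, mean = 5/1 ≈ 5.000
  cycle 1 → 1: weight = 2, length = 1, mean = 2/1 ≈ 2.000
  cycle 2 → 2: weight = 2, length = 1, mean = 2/1 ≈ 2.000
  cycle 0 → 1 → 0: weight = 12, length = 2, mean = 12/2 ≈ 6.000
  cycle 0 → 2 → 0: weight = 5, length = 2, mean = 5/2 ≈ 2.500
  cycle 1 → 0 → 1: weight = 12, length = 2, mean = 12/2 ≈ 6.000
Minimum mean = 2.000, attained e.g. along the cycle 1 → 1 with weight 2 and length 1. So λ(A) = 2/1 = 2.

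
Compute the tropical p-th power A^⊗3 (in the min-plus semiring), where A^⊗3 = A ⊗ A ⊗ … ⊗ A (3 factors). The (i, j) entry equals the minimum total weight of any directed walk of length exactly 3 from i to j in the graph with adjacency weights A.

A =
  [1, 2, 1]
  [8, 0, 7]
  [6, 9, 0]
A^⊗3 =
  [3, 2, 1]
  [8, 0, 7]
  [6, 8, 0]

Each entry (A^⊗3)_ij equals the minimum over all length-3 walks i = v_0 → v_1 → … → v_3 = j of Σ_t A[v_t][v_{t+1}]. For example, for (i, j) = (0, 2) we minimise over 9 possible intermediate vertex sequences; the minimum is 1, attained along the walk 0 → 2 → 2 → 2.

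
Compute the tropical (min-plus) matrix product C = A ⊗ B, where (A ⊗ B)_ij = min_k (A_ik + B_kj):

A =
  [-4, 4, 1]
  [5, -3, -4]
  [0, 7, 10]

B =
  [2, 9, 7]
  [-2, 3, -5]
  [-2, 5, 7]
A ⊗ B =
  [-2, 5, -1]
  [-6, 0, -8]
  [2, 9, 2]

Apply the min-plus product entry-by-entry:
  C[0][0] = min over k of (A[0][0] + B[0][0] = -4 + 2 = -2, A[0][1] + B[1][0] = 4 + -2 = 2, A[0][2] + B[2][0] = 1 + -2 = -1) = -2 (attained at k = 0)
  C[0][1] = min over k of (A[0][0] + B[0][1] = -4 + 9 = 5, A[0][1] + B[1][1] = 4 + 3 = 7, A[0][2] + B[2][1] = 1 + 5 = 6) = 5 (attained at k = 0)
  C[0][2] = min over k of (A[0][0] + B[0][2] = -4 + 7 = 3, A[0][1] + B[1][2] = 4 + -5 = -1, A[0][2] + B[2][2] = 1 + 7 = 8) = -1 (attained at k = 1)
  C[1][0] = min over k of (A[1][0] + B[0][0] = 5 + 2 = 7, A[1][1] + B[1][0] = -3 + -2 = -5, A[1][2] + B[2][0] = -4 + -2 = -6) = -6 (attained at k = 2)
  C[1][1] = min over k of (A[1][0] + B[0][1] = 5 + 9 = 14, A[1][1] + B[1][1] = -3 + 3 = 0, A[1][2] + B[2][1] = -4 + 5 = 1) = 0 (attained at k = 1)
  C[1][2] = min over k of (A[1][0] + B[0][2] = 5 + 7 = 12, A[1][1] + B[1][2] = -3 + -5 = -8, A[1][2] + B[2][2] = -4 + 7 = 3) = -8 (attained at k = 1)
  C[2][0] = min over k of (A[2][0] + B[0][0] = 0 + 2 = 2, A[2][1] + B[1][0] = 7 + -2 = 5, A[2][2] + B[2][0] = 10 + -2 = 8) = 2 (attained at k = 0)
  C[2][1] = min over k of (A[2][0] + B[0][1] = 0 + 9 = 9, A[2][1] + B[1][1] = 7 + 3 = 10, A[2][2] + B[2][1] = 10 + 5 = 15) = 9 (attained at k = 0)
  C[2][2] = min over k of (A[2][0] + B[0][2] = 0 + 7 = 7, A[2][1] + B[1][2] = 7 + -5 = 2, A[2][2] + B[2][2] = 10 + 7 = 17) = 2 (attained at k = 1)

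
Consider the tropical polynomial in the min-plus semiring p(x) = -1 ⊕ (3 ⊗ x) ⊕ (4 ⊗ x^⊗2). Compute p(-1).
p(-1) = -1

A tropical monomial a ⊗ x^⊗i evaluates to a + i · x. Evaluating each term at x = -1:
  Term 0 contributes -1 + 0 · -1 = -1
  Term 1 contributes 3 + 1 · -1 = 2
  Term 2 contributes 4 + 2 · -1 = 2
p(-1) = ⊕ of these = min[-1, 2, 2] = -1.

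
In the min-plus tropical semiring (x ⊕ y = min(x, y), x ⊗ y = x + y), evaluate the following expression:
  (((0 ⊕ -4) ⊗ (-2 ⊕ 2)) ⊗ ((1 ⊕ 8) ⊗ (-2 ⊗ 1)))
(((0 ⊕ -4) ⊗ (-2 ⊕ 2)) ⊗ ((1 ⊕ 8) ⊗ (-2 ⊗ 1))) = -6

Expand innermost to outermost. Recall ⊕ takes the minimum of its arguments and ⊗ takes their sum. Working out the expression (((0 ⊕ -4) ⊗ (-2 ⊕ 2)) ⊗ ((1 ⊕ 8) ⊗ (-2 ⊗ 1))) gives -6.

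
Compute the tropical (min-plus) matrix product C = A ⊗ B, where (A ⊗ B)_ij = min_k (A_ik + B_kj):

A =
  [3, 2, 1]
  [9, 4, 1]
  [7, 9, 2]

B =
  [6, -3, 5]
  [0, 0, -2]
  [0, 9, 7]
A ⊗ B =
  [1, 0, 0]
  [1, 4, 2]
  [2, 4, 7]

Apply the min-plus product entry-by-entry:
  C[0][0] = min over k of (A[0][0] + B[0][0] = 3 + 6 = 9, A[0][1] + B[1][0] = 2 + 0 = 2, A[0][2] + B[2][0] = 1 + 0 = 1) = 1 (attained at k = 2)
  C[0][1] = min over k of (A[0][0] + B[0][1] = 3 + -3 = 0, A[0][1] + B[1][1] = 2 + 0 = 2, A[0][2] + B[2][1] = 1 + 9 = 10) = 0 (attained at k = 0)
  C[0][2] = min over k of (A[0][0] + B[0][2] = 3 + 5 = 8, A[0][1] + B[1][2] = 2 + -2 = 0, A[0][2] + B[2][2] = 1 + 7 = 8) = 0 (attained at k = 1)
  C[1][0] = min over k of (A[1][0] + B[0][0] = 9 + 6 = 15, A[1][1] + B[1][0] = 4 + 0 = 4, A[1][2] + B[2][0] = 1 + 0 = 1) = 1 (attained at k = 2)
  C[1][1] = min over k of (A[1][0] + B[0][1] = 9 + -3 = 6, A[1][1] + B[1][1] = 4 + 0 = 4, A[1][2] + B[2][1] = 1 + 9 = 10) = 4 (attained at k = 1)
  C[1][2] = min over k of (A[1][0] + B[0][2] = 9 + 5 = 14, A[1][1] + B[1][2] = 4 + -2 = 2, A[1][2] + B[2][2] = 1 + 7 = 8) = 2 (attained at k = 1)
  C[2][0] = min over k of (A[2][0] + B[0][0] = 7 + 6 = 13, A[2][1] + B[1][0] = 9 + 0 = 9, A[2][2] + B[2][0] = 2 + 0 = 2) = 2 (attained at k = 2)
  C[2][1] = min over k of (A[2][0] + B[0][1] = 7 + -3 = 4, A[2][1] + B[1][1] = 9 + 0 = 9, A[2][2] + B[2][1] = 2 + 9 = 11) = 4 (attained at k = 0)
  C[2][2] = min over k of (A[2][0] + B[0][2] = 7 + 5 = 12, A[2][1] + B[1][2] = 9 + -2 = 7, A[2][2] + B[2][2] = 2 + 7 = 9) = 7 (attained at k = 1)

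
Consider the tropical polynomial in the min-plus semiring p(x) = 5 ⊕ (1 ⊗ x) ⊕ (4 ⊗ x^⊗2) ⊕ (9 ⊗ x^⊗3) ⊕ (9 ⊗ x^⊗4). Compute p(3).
p(3) = 4

A tropical monomial a ⊗ x^⊗i evaluates to a + i · x. Evaluating each term at x = 3:
  Term 0 contributes 5 + 0 · 3 = 5
  Term 1 contributes 1 + 1 · 3 = 4
  Term 2 contributes 4 + 2 · 3 = 10
  Term 3 contributes 9 + 3 · 3 = 18
  Term 4 contributes 9 + 4 · 3 = 21
p(3) = ⊕ of these = min[5, 4, 10, 18, 21] = 4.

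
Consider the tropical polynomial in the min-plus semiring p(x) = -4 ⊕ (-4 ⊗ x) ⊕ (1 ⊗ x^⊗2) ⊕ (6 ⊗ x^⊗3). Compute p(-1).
p(-1) = -5

A tropical monomial a ⊗ x^⊗i evaluates to a + i · x. Evaluating each term at x = -1:
  Term 0 contributes -4 + 0 · -1 = -4
  Term 1 contributes -4 + 1 · -1 = -5
  Term 2 contributes 1 + 2 · -1 = -1
  Term 3 contributes 6 + 3 · -1 = 3
p(-1) = ⊕ of these = min[-4, -5, -1, 3] = -5.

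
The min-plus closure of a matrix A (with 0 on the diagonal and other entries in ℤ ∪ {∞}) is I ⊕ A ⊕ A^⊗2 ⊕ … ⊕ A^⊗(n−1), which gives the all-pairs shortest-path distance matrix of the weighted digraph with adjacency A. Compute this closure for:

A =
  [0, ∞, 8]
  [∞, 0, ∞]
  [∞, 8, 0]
Closure =
  [0, 16, 8]
  [∞, 0, ∞]
  [∞, 8, 0]

This is the Floyd-Warshall all-pairs shortest-path computation. For each intermediate vertex k = 0, 1, …, 2, update dist[i][j] ← min(dist[i][j], dist[i][k] + dist[k][j]). The final matrix gives, for each (i, j), the minimum total weight of any directed path from i to j (possibly empty when i = j).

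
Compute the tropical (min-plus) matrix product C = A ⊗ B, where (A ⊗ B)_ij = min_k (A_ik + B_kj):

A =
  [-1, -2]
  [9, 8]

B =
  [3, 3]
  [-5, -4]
A ⊗ B =
  [-7, -6]
  [3, 4]

Apply the min-plus product entry-by-entry:
  C[0][0] = min over k of (A[0][0] + B[0][0] = -1 + 3 = 2, A[0][1] + B[1][0] = -2 + -5 = -7) = -7 (attained at k = 1)
  C[0][1] = min over k of (A[0][0] + B[0][1] = -1 + 3 = 2, A[0][1] + B[1][1] = -2 + -4 = -6) = -6 (attained at k = 1)
  C[1][0] = min over k of (A[1][0] + B[0][0] = 9 + 3 = 12, A[1][1] + B[1][0] = 8 + -5 = 3) = 3 (attained at k = 1)
  C[1][1] = min over k of (A[1][0] + B[0][1] = 9 + 3 = 12, A[1][1] + B[1][1] = 8 + -4 = 4) = 4 (attained at k = 1)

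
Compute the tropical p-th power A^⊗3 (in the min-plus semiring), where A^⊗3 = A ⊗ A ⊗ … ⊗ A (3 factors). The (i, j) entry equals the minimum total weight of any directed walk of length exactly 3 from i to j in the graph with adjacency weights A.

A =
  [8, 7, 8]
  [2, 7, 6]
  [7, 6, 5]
A^⊗3 =
  [16, 16, 17]
  [11, 16, 15]
  [13, 15, 15]

Each entry (A^⊗3)_ij equals the minimum over all length-3 walks i = v_0 → v_1 → … → v_3 = j of Σ_t A[v_t][v_{t+1}]. For example, for (i, j) = (0, 2) we minimise over 9 possible intermediate vertex sequences; the minimum is 17, attained along the walk 0 → 1 → 0 → 2.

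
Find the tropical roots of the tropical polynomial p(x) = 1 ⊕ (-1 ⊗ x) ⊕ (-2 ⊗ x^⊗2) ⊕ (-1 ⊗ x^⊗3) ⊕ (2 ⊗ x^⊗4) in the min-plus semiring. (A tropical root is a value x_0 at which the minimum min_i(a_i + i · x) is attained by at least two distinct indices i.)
Roots: {-3, -1, 1, 2}

Each tropical root is a break point of the lower envelope of the lines y = a_i + i · x (there are 5 lines, with slopes 0, 1, ..., 4). Only the lines that attain the minimum somewhere contribute to roots; other lines are dominated. Here the surviving (envelope) indices are i = 4, i = 3, i = 2, i = 1, i = 0.
Intersections between consecutive envelope lines give the roots: for adjacent envelope indices i < j the intersection is x = (a_i − a_j) / (j − i). Reading off the sorted break points: {-3, -1, 1, 2}.
Verification: at each break x_0, at least two indices attain the minimum of min_i(a_i + i · x_0).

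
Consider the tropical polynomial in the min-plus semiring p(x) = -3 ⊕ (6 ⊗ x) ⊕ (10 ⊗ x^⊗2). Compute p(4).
p(4) = -3

A tropical monomial a ⊗ x^⊗i evaluates to a + i · x. Evaluating each term at x = 4:
  Term 0 contributes -3 + 0 · 4 = -3
  Term 1 contributes 6 + 1 · 4 = 10
  Term 2 contributes 10 + 2 · 4 = 18
p(4) = ⊕ of these = min[-3, 10, 18] = -3.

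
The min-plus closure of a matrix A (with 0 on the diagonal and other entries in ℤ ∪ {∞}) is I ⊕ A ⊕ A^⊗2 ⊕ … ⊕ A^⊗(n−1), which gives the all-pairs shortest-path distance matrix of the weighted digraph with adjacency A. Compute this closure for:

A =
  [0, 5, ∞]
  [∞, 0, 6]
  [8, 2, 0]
Closure =
  [0, 5, 11]
  [14, 0, 6]
  [8, 2, 0]

This is the Floyd-Warshall all-pairs shortest-path computation. For each intermediate vertex k = 0, 1, …, 2, update dist[i][j] ← min(dist[i][j], dist[i][k] + dist[k][j]). The final matrix gives, for each (i, j), the minimum total weight of any directed path from i to j (possibly empty when i = j).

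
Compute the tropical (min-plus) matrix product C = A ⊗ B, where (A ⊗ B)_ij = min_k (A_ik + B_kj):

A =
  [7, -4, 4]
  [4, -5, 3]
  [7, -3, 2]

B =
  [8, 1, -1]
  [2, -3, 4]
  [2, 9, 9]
A ⊗ B =
  [-2, -7, 0]
  [-3, -8, -1]
  [-1, -6, 1]

Apply the min-plus product entry-by-entry:
  C[0][0] = min over k of (A[0][0] + B[0][0] = 7 + 8 = 15, A[0][1] + B[1][0] = -4 + 2 = -2, A[0][2] + B[2][0] = 4 + 2 = 6) = -2 (attained at k = 1)
  C[0][1] = min over k of (A[0][0] + B[0][1] = 7 + 1 = 8, A[0][1] + B[1][1] = -4 + -3 = -7, A[0][2] + B[2][1] = 4 + 9 = 13) = -7 (attained at k = 1)
  C[0][2] = min over k of (A[0][0] + B[0][2] = 7 + -1 = 6, A[0][1] + B[1][2] = -4 + 4 = 0, A[0][2] + B[2][2] = 4 + 9 = 13) = 0 (attained at k = 1)
  C[1][0] = min over k of (A[1][0] + B[0][0] = 4 + 8 = 12, A[1][1] + B[1][0] = -5 + 2 = -3, A[1][2] + B[2][0] = 3 + 2 = 5) = -3 (attained at k = 1)
  C[1][1] = min over k of (A[1][0] + B[0][1] = 4 + 1 = 5, A[1][1] + B[1][1] = -5 + -3 = -8, A[1][2] + B[2][1] = 3 + 9 = 12) = -8 (attained at k = 1)
  C[1][2] = min over k of (A[1][0] + B[0][2] = 4 + -1 = 3, A[1][1] + B[1][2] = -5 + 4 = -1, A[1][2] + B[2][2] = 3 + 9 = 12) = -1 (attained at k = 1)
  C[2][0] = min over k of (A[2][0] + B[0][0] = 7 + 8 = 15, A[2][1] + B[1][0] = -3 + 2 = -1, A[2][2] + B[2][0] = 2 + 2 = 4) = -1 (attained at k = 1)
  C[2][1] = min over k of (A[2][0] + B[0][1] = 7 + 1 = 8, A[2][1] + B[1][1] = -3 + -3 = -6, A[2][2] + B[2][1] = 2 + 9 = 11) = -6 (attained at k = 1)
  C[2][2] = min over k of (A[2][0] + B[0][2] = 7 + -1 = 6, A[2][1] + B[1][2] = -3 + 4 = 1, A[2][2] + B[2][2] = 2 + 9 = 11) = 1 (attained at k = 1)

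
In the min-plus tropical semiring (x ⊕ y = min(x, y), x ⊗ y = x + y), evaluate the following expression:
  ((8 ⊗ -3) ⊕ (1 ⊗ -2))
((8 ⊗ -3) ⊕ (1 ⊗ -2)) = -1

Expand innermost to outermost. Recall ⊕ takes the minimum of its arguments and ⊗ takes their sum. Working out the expression ((8 ⊗ -3) ⊕ (1 ⊗ -2)) gives -1.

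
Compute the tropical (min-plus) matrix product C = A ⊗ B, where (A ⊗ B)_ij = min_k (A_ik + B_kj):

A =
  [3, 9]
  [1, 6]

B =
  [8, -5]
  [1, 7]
A ⊗ B =
  [10, -2]
  [7, -4]

Apply the min-plus product entry-by-entry:
  C[0][0] = min over k of (A[0][0] + B[0][0] = 3 + 8 = 11, A[0][1] + B[1][0] = 9 + 1 = 10) = 10 (attained at k = 1)
  C[0][1] = min over k of (A[0][0] + B[0][1] = 3 + -5 = -2, A[0][1] + B[1][1] = 9 + 7 = 16) = -2 (attained at k = 0)
  C[1][0] = min over k of (A[1][0] + B[0][0] = 1 + 8 = 9, A[1][1] + B[1][0] = 6 + 1 = 7) = 7 (attained at k = 1)
  C[1][1] = min over k of (A[1][0] + B[0][1] = 1 + -5 = -4, A[1][1] + B[1][1] = 6 + 7 = 13) = -4 (attained at k = 0)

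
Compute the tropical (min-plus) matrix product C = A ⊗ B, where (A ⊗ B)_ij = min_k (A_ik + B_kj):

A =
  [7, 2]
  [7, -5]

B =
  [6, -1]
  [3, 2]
A ⊗ B =
  [5, 4]
  [-2, -3]

Apply the min-plus product entry-by-entry:
  C[0][0] = min over k of (A[0][0] + B[0][0] = 7 + 6 = 13, A[0][1] + B[1][0] = 2 + 3 = 5) = 5 (attained at k = 1)
  C[0][1] = min over k of (A[0][0] + B[0][1] = 7 + -1 = 6, A[0][1] + B[1][1] = 2 + 2 = 4) = 4 (attained at k = 1)
  C[1][0] = min over k of (A[1][0] + B[0][0] = 7 + 6 = 13, A[1][1] + B[1][0] = -5 + 3 = -2) = -2 (attained at k = 1)
  C[1][1] = min over k of (A[1][0] + B[0][1] = 7 + -1 = 6, A[1][1] + B[1][1] = -5 + 2 = -3) = -3 (attained at k = 1)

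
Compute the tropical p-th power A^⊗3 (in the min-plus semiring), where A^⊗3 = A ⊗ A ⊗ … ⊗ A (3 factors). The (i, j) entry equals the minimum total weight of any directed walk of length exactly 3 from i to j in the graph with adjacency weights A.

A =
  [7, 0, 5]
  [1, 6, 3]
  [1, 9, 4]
A^⊗3 =
  [4, 1, 6]
  [2, 4, 4]
  [2, 5, 4]

Each entry (A^⊗3)_ij equals the minimum over all length-3 walks i = v_0 → v_1 → … → v_3 = j of Σ_t A[v_t][v_{t+1}]. For example, for (i, j) = (0, 2) we minimise over 9 possible intermediate vertex sequences; the minimum is 6, attained along the walk 0 → 1 → 0 → 2.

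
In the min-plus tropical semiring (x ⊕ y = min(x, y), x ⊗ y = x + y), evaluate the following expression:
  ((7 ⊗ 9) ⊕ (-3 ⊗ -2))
((7 ⊗ 9) ⊕ (-3 ⊗ -2)) = -5

Expand innermost to outermost. Recall ⊕ takes the minimum of its arguments and ⊗ takes their sum. Working out the expression ((7 ⊗ 9) ⊕ (-3 ⊗ -2)) gives -5.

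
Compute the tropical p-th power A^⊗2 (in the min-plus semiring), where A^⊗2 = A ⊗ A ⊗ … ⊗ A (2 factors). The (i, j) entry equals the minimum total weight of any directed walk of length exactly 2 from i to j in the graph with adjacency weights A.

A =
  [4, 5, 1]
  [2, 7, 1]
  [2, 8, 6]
A^⊗2 =
  [3, 9, 5]
  [3, 7, 3]
  [6, 7, 3]

Each entry (A^⊗2)_ij equals the minimum over all length-2 walks i = v_0 → v_1 → … → v_2 = j of Σ_t A[v_t][v_{t+1}]. For example, for (i, j) = (0, 2) we minimise over 3 possible intermediate vertex sequences; the minimum is 5, attained along the walk 0 → 0 → 2.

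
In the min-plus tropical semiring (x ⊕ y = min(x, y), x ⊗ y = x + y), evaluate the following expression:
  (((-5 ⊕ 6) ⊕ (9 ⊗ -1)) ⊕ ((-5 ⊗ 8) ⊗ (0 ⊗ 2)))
(((-5 ⊕ 6) ⊕ (9 ⊗ -1)) ⊕ ((-5 ⊗ 8) ⊗ (0 ⊗ 2))) = -5

Expand innermost to outermost. Recall ⊕ takes the minimum of its arguments and ⊗ takes their sum. Working out the expression (((-5 ⊕ 6) ⊕ (9 ⊗ -1)) ⊕ ((-5 ⊗ 8) ⊗ (0 ⊗ 2))) gives -5.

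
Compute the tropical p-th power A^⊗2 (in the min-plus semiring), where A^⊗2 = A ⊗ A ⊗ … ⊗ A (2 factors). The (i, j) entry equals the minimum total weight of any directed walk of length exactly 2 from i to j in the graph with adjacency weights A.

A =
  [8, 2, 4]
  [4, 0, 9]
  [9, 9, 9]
A^⊗2 =
  [6, 2, 11]
  [4, 0, 8]
  [13, 9, 13]

Each entry (A^⊗2)_ij equals the minimum over all length-2 walks i = v_0 → v_1 → … → v_2 = j of Σ_t A[v_t][v_{t+1}]. For example, for (i, j) = (0, 2) we minimise over 3 possible intermediate vertex sequences; the minimum is 11, attained along the walk 0 → 1 → 2.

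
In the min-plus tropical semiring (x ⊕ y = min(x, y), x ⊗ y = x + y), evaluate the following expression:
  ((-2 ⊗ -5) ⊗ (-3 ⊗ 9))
((-2 ⊗ -5) ⊗ (-3 ⊗ 9)) = -1

Expand innermost to outermost. Recall ⊕ takes the minimum of its arguments and ⊗ takes their sum. Working out the expression ((-2 ⊗ -5) ⊗ (-3 ⊗ 9)) gives -1.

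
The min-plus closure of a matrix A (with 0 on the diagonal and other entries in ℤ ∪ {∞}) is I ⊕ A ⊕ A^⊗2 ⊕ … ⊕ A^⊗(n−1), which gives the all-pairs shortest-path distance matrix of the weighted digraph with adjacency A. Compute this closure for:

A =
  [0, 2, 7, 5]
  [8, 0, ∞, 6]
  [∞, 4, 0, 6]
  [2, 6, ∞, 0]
Closure =
  [0, 2, 7, 5]
  [8, 0, 15, 6]
  [8, 4, 0, 6]
  [2, 4, 9, 0]

This is the Floyd-Warshall all-pairs shortest-path computation. For each intermediate vertex k = 0, 1, …, 3, update dist[i][j] ← min(dist[i][j], dist[i][k] + dist[k][j]). The final matrix gives, for each (i, j), the minimum total weight of any directed path from i to j (possibly empty when i = j).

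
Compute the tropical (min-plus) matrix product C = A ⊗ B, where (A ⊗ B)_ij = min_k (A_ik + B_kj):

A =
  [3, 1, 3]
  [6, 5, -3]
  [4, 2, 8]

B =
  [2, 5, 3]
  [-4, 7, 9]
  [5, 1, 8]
A ⊗ B =
  [-3, 4, 6]
  [1, -2, 5]
  [-2, 9, 7]

Apply the min-plus product entry-by-entry:
  C[0][0] = min over k of (A[0][0] + B[0][0] = 3 + 2 = 5, A[0][1] + B[1][0] = 1 + -4 = -3, A[0][2] + B[2][0] = 3 + 5 = 8) = -3 (attained at k = 1)
  C[0][1] = min over k of (A[0][0] + B[0][1] = 3 + 5 = 8, A[0][1] + B[1][1] = 1 + 7 = 8, A[0][2] + B[2][1] = 3 + 1 = 4) = 4 (attained at k = 2)
  C[0][2] = min over k of (A[0][0] + B[0][2] = 3 + 3 = 6, A[0][1] + B[1][2] = 1 + 9 = 10, A[0][2] + B[2][2] = 3 + 8 = 11) = 6 (attained at k = 0)
  C[1][0] = min over k of (A[1][0] + B[0][0] = 6 + 2 = 8, A[1][1] + B[1][0] = 5 + -4 = 1, A[1][2] + B[2][0] = -3 + 5 = 2) = 1 (attained at k = 1)
  C[1][1] = min over k of (A[1][0] + B[0][1] = 6 + 5 = 11, A[1][1] + B[1][1] = 5 + 7 = 12, A[1][2] + B[2][1] = -3 + 1 = -2) = -2 (attained at k = 2)
  C[1][2] = min over k of (A[1][0] + B[0][2] = 6 + 3 = 9, A[1][1] + B[1][2] = 5 + 9 = 14, A[1][2] + B[2][2] = -3 + 8 = 5) = 5 (attained at k = 2)
  C[2][0] = min over k of (A[2][0] + B[0][0] = 4 + 2 = 6, A[2][1] + B[1][0] = 2 + -4 = -2, A[2][2] + B[2][0] = 8 + 5 = 13) = -2 (attained at k = 1)
  C[2][1] = min over k of (A[2][0] + B[0][1] = 4 + 5 = 9, A[2][1] + B[1][1] = 2 + 7 = 9, A[2][2] + B[2][1] = 8 + 1 = 9) = 9 (attained at k = 0)
  C[2][2] = min over k of (A[2][0] + B[0][2] = 4 + 3 = 7, A[2][1] + B[1][2] = 2 + 9 = 11, A[2][2] + B[2][2] = 8 + 8 = 16) = 7 (attained at k = 0)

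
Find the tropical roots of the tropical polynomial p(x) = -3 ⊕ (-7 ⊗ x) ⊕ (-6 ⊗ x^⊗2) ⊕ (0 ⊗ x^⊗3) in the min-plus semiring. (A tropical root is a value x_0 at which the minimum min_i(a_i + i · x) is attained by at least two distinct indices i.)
Roots: {-6, -1, 4}

Each tropical root is a break point of the lower envelope of the lines y = a_i + i · x (there are 4 lines, with slopes 0, 1, ..., 3). Only the lines that attain the minimum somewhere contribute to roots; other lines are dominated. Here the surviving (envelope) indices are i = 3, i = 2, i = 1, i = 0.
Intersections between consecutive envelope lines give the roots: for adjacent envelope indices i < j the intersection is x = (a_i − a_j) / (j − i). Reading off the sorted break points: {-6, -1, 4}.
Verification: at each break x_0, at least two indices attain the minimum of min_i(a_i + i · x_0).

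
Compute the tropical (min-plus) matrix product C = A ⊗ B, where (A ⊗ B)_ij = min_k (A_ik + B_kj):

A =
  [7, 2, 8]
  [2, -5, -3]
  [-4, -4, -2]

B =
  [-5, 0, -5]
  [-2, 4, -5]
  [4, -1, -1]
A ⊗ B =
  [0, 6, -3]
  [-7, -4, -10]
  [-9, -4, -9]

Apply the min-plus product entry-by-entry:
  C[0][0] = min over k of (A[0][0] + B[0][0] = 7 + -5 = 2, A[0][1] + B[1][0] = 2 + -2 = 0, A[0][2] + B[2][0] = 8 + 4 = 12) = 0 (attained at k = 1)
  C[0][1] = min over k of (A[0][0] + B[0][1] = 7 + 0 = 7, A[0][1] + B[1][1] = 2 + 4 = 6, A[0][2] + B[2][1] = 8 + -1 = 7) = 6 (attained at k = 1)
  C[0][2] = min over k of (A[0][0] + B[0][2] = 7 + -5 = 2, A[0][1] + B[1][2] = 2 + -5 = -3, A[0][2] + B[2][2] = 8 + -1 = 7) = -3 (attained at k = 1)
  C[1][0] = min over k of (A[1][0] + B[0][0] = 2 + -5 = -3, A[1][1] + B[1][0] = -5 + -2 = -7, A[1][2] + B[2][0] = -3 + 4 = 1) = -7 (attained at k = 1)
  C[1][1] = min over k of (A[1][0] + B[0][1] = 2 + 0 = 2, A[1][1] + B[1][1] = -5 + 4 = -1, A[1][2] + B[2][1] = -3 + -1 = -4) = -4 (attained at k = 2)
  C[1][2] = min over k of (A[1][0] + B[0][2] = 2 + -5 = -3, A[1][1] + B[1][2] = -5 + -5 = -10, A[1][2] + B[2][2] = -3 + -1 = -4) = -10 (attained at k = 1)
  C[2][0] = min over k of (A[2][0] + B[0][0] = -4 + -5 = -9, A[2][1] + B[1][0] = -4 + -2 = -6, A[2][2] + B[2][0] = -2 + 4 = 2) = -9 (attained at k = 0)
  C[2][1] = min over k of (A[2][0] + B[0][1] = -4 + 0 = -4, A[2][1] + B[1][1] = -4 + 4 = 0, A[2][2] + B[2][1] = -2 + -1 = -3) = -4 (attained at k = 0)
  C[2][2] = min over k of (A[2][0] + B[0][2] = -4 + -5 = -9, A[2][1] + B[1][2] = -4 + -5 = -9, A[2][2] + B[2][2] = -2 + -1 = -3) = -9 (attained at k = 0)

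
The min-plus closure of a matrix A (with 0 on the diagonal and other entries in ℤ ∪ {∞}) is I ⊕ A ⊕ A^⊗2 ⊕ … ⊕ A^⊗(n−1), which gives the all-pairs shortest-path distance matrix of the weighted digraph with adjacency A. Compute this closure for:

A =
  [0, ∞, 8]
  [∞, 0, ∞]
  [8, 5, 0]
Closure =
  [0, 13, 8]
  [∞, 0, ∞]
  [8, 5, 0]

This is the Floyd-Warshall all-pairs shortest-path computation. For each intermediate vertex k = 0, 1, …, 2, update dist[i][j] ← min(dist[i][j], dist[i][k] + dist[k][j]). The final matrix gives, for each (i, j), the minimum total weight of any directed path from i to j (possibly empty when i = j).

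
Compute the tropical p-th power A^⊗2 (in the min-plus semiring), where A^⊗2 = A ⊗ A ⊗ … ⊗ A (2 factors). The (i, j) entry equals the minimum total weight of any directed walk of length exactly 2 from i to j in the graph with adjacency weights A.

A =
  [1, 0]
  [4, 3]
A^⊗2 =
  [2, 1]
  [5, 4]

Each entry (A^⊗2)_ij equals the minimum over all length-2 walks i = v_0 → v_1 → … → v_2 = j of Σ_t A[v_t][v_{t+1}]. For example, for (i, j) = (0, 1) we minimise over 2 possible intermediate vertex sequences; the minimum is 1, attained along the walk 0 → 0 → 1.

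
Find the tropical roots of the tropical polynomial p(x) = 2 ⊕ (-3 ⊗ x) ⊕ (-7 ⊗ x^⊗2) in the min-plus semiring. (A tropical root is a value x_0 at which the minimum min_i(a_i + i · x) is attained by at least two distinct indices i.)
Roots: {4, 5}

Each tropical root is a break point of the lower envelope of the lines y = a_i + i · x (there are 3 lines, with slopes 0, 1, ..., 2). Only the lines that attain the minimum somewhere contribute to roots; other lines are dominated. Here the surviving (envelope) indices are i = 2, i = 1, i = 0.
Intersections between consecutive envelope lines give the roots: for adjacent envelope indices i < j the intersection is x = (a_i − a_j) / (j − i). Reading off the sorted break points: {4, 5}.
Verification: at each break x_0, at least two indices attain the minimum of min_i(a_i + i · x_0).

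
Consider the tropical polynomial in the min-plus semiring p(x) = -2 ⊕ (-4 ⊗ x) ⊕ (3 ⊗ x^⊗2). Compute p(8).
p(8) = -2

A tropical monomial a ⊗ x^⊗i evaluates to a + i · x. Evaluating each term at x = 8:
  Term 0 contributes -2 + 0 · 8 = -2
  Term 1 contributes -4 + 1 · 8 = 4
  Term 2 contributes 3 + 2 · 8 = 19
p(8) = ⊕ of these = min[-2, 4, 19] = -2.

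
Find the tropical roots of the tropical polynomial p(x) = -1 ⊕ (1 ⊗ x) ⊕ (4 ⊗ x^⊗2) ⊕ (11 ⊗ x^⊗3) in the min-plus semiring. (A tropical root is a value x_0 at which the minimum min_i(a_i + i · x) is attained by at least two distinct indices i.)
Roots: {-7, -3, -2}

Each tropical root is a break point of the lower envelope of the lines y = a_i + i · x (there are 4 lines, with slopes 0, 1, ..., 3). Only the lines that attain the minimum somewhere contribute to roots; other lines are dominated. Here the surviving (envelope) indices are i = 3, i = 2, i = 1, i = 0.
Intersections between consecutive envelope lines give the roots: for adjacent envelope indices i < j the intersection is x = (a_i − a_j) / (j − i). Reading off the sorted break points: {-7, -3, -2}.
Verification: at each break x_0, at least two indices attain the minimum of min_i(a_i + i · x_0).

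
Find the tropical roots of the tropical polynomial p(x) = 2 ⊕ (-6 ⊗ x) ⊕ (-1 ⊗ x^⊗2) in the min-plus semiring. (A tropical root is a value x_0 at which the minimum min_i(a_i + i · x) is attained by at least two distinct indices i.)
Roots: {-5, 8}

Each tropical root is a break point of the lower envelope of the lines y = a_i + i · x (there are 3 lines, with slopes 0, 1, ..., 2). Only the lines that attain the minimum somewhere contribute to roots; other lines are dominated. Here the surviving (envelope) indices are i = 2, i = 1, i = 0.
Intersections between consecutive envelope lines give the roots: for adjacent envelope indices i < j the intersection is x = (a_i − a_j) / (j − i). Reading off the sorted break points: {-5, 8}.
Verification: at each break x_0, at least two indices attain the minimum of min_i(a_i + i · x_0).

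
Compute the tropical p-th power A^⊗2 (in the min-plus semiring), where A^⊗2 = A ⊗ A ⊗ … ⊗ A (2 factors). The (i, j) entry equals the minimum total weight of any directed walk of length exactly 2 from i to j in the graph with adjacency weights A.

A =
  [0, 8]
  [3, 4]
A^⊗2 =
  [0, 8]
  [3, 8]

Each entry (A^⊗2)_ij equals the minimum over all length-2 walks i = v_0 → v_1 → … → v_2 = j of Σ_t A[v_t][v_{t+1}]. For example, for (i, j) = (0, 1) we minimise over 2 possible intermediate vertex sequences; the minimum is 8, attained along the walk 0 → 0 → 1.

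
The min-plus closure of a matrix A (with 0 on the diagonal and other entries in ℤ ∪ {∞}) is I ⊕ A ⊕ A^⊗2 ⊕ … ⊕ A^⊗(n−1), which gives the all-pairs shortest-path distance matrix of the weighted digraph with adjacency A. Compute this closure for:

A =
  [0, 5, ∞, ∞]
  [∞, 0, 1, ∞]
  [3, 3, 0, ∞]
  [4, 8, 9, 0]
Closure =
  [0, 5, 6, ∞]
  [4, 0, 1, ∞]
  [3, 3, 0, ∞]
  [4, 8, 9, 0]

This is the Floyd-Warshall all-pairs shortest-path computation. For each intermediate vertex k = 0, 1, …, 3, update dist[i][j] ← min(dist[i][j], dist[i][k] + dist[k][j]). The final matrix gives, for each (i, j), the minimum total weight of any directed path from i to j (possibly empty when i = j).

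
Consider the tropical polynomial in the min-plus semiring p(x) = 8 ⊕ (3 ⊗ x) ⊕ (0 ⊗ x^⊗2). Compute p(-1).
p(-1) = -2

A tropical monomial a ⊗ x^⊗i evaluates to a + i · x. Evaluating each term at x = -1:
  Term 0 contributes 8 + 0 · -1 = 8
  Term 1 contributes 3 + 1 · -1 = 2
  Term 2 contributes 0 + 2 · -1 = -2
p(-1) = ⊕ of these = min[8, 2, -2] = -2.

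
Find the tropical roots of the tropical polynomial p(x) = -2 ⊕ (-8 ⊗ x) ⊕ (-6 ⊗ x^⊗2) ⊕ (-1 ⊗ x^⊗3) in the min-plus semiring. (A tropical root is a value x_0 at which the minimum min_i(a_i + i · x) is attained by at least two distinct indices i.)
Roots: {-5, -2, 6}

Each tropical root is a break point of the lower envelope of the lines y = a_i + i · x (there are 4 lines, with slopes 0, 1, ..., 3). Only the lines that attain the minimum somewhere contribute to roots; other lines are dominated. Here the surviving (envelope) indices are i = 3, i = 2, i = 1, i = 0.
Intersections between consecutive envelope lines give the roots: for adjacent envelope indices i < j the intersection is x = (a_i − a_j) / (j − i). Reading off the sorted break points: {-5, -2, 6}.
Verification: at each break x_0, at least two indices attain the minimum of min_i(a_i + i · x_0).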